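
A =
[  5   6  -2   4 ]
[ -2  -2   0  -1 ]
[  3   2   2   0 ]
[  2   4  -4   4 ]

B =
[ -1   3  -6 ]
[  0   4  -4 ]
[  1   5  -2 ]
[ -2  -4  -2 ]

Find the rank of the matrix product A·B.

2

First compute AB:
[[-15,  13, -58],
 [  4, -10,  22],
 [ -1,  27, -30],
 [-14, -14, -28]]
Now row reduce the product.
R2 ← R2 + (4/15)·R1: [0, -98/15, 98/15]
R3 ← R3 − (1/15)·R1: [0, 392/15, -392/15]
R4 ← R4 − (14/15)·R1: [0, -392/15, 392/15]
R3 ← R3 + (4)·R2: [0, 0, 0]
R4 ← R4 − (4)·R2: [0, 0, 0]
2 nonzero rows, so rank(AB) = 2.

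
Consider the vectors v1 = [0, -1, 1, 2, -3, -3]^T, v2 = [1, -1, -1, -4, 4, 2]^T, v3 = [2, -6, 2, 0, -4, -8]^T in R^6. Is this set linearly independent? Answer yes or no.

Form the matrix with these vectors as rows and row reduce.
Swap R1 ↔ R2
R3 ← R3 − (2)·R1: [0, -4, 4, 8, -12, -12]
R3 ← R3 − (4)·R2: [0, 0, 0, 0, 0, 0]
2 nonzero rows, so the 3 vectors span a space of dimension 2.
Since 2 < 3, the vectors are linearly dependent.

no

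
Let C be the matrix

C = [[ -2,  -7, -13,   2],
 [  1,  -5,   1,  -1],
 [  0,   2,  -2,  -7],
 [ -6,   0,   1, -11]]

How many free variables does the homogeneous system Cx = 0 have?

Row reduce to echelon form.
R2 ← R2 + (1/2)·R1: [0, -17/2, -11/2, 0]
R4 ← R4 − (3)·R1: [0, 21, 40, -17]
R3 ← R3 + (4/17)·R2: [0, 0, -56/17, -7]
R4 ← R4 + (42/17)·R2: [0, 0, 449/17, -17]
R4 ← R4 + (449/56)·R3: [0, 0, 0, -585/8]
4 nonzero rows, so rank(C) = 4.
C has 4 columns; by rank–nullity, nullity = 4 − 4 = 0.

0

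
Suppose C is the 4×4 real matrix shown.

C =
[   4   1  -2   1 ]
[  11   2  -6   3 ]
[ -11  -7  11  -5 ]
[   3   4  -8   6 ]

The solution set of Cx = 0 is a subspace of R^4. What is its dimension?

0

Row reduce to echelon form.
R2 ← R2 − (11/4)·R1: [0, -3/4, -1/2, 1/4]
R3 ← R3 + (11/4)·R1: [0, -17/4, 11/2, -9/4]
R4 ← R4 − (3/4)·R1: [0, 13/4, -13/2, 21/4]
R3 ← R3 − (17/3)·R2: [0, 0, 25/3, -11/3]
R4 ← R4 + (13/3)·R2: [0, 0, -26/3, 19/3]
R4 ← R4 + (26/25)·R3: [0, 0, 0, 63/25]
4 nonzero rows, so rank(C) = 4.
C has 4 columns; by rank–nullity, nullity = 4 − 4 = 0.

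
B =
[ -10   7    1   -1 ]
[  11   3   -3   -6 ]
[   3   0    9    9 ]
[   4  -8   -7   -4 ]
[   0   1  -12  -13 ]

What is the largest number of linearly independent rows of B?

3

Row reduce to echelon form.
R2 ← R2 + (11/10)·R1: [0, 107/10, -19/10, -71/10]
R3 ← R3 + (3/10)·R1: [0, 21/10, 93/10, 87/10]
R4 ← R4 + (2/5)·R1: [0, -26/5, -33/5, -22/5]
R3 ← R3 − (21/107)·R2: [0, 0, 1035/107, 1080/107]
R4 ← R4 + (52/107)·R2: [0, 0, -805/107, -840/107]
R5 ← R5 − (10/107)·R2: [0, 0, -1265/107, -1320/107]
R4 ← R4 + (7/9)·R3: [0, 0, 0, 0]
R5 ← R5 + (11/9)·R3: [0, 0, 0, 0]
Echelon form has 3 nonzero rows, so rank(B) = 3.
The rank gives the maximum number of linearly independent rows: 3.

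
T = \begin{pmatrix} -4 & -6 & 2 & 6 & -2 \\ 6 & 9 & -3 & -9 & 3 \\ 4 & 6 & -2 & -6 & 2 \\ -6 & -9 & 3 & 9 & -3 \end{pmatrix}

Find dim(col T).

1

Row reduce to echelon form.
R2 ← R2 + (3/2)·R1: [0, 0, 0, 0, 0]
R3 ← R3 + R1: [0, 0, 0, 0, 0]
R4 ← R4 − (3/2)·R1: [0, 0, 0, 0, 0]
Echelon form has 1 nonzero row, so rank(T) = 1.
The column space has dimension equal to the rank: 1.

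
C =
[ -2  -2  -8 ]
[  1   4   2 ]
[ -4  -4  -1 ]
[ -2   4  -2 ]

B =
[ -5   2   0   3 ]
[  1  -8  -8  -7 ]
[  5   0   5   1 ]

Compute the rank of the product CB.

3

First compute CB:
[[-32,  12, -24,   0],
 [  9, -30, -22, -23],
 [ 11,  24,  27,  15],
 [  4, -36, -42, -36]]
Now row reduce the product.
R2 ← R2 + (9/32)·R1: [0, -213/8, -115/4, -23]
R3 ← R3 + (11/32)·R1: [0, 225/8, 75/4, 15]
R4 ← R4 + (1/8)·R1: [0, -69/2, -45, -36]
R3 ← R3 + (75/71)·R2: [0, 0, -825/71, -660/71]
R4 ← R4 − (92/71)·R2: [0, 0, -550/71, -440/71]
R4 ← R4 − (2/3)·R3: [0, 0, 0, 0]
3 nonzero rows, so rank(CB) = 3.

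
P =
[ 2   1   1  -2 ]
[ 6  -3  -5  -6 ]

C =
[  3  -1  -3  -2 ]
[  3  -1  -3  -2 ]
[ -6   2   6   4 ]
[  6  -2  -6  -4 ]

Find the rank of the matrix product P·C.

1

First compute PC:
[[ -9,   3,   9,   6],
 [  3,  -1,  -3,  -2]]
Now row reduce the product.
R2 ← R2 + (1/3)·R1: [0, 0, 0, 0]
1 nonzero row, so rank(PC) = 1.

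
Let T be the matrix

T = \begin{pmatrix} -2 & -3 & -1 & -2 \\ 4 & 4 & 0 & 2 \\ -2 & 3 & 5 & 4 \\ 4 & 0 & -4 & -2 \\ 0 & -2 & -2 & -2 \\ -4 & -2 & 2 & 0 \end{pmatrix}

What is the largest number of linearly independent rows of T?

Row reduce to echelon form.
R2 ← R2 + (2)·R1: [0, -2, -2, -2]
R3 ← R3 − R1: [0, 6, 6, 6]
R4 ← R4 + (2)·R1: [0, -6, -6, -6]
R6 ← R6 − (2)·R1: [0, 4, 4, 4]
R3 ← R3 + (3)·R2: [0, 0, 0, 0]
R4 ← R4 − (3)·R2: [0, 0, 0, 0]
R5 ← R5 − R2: [0, 0, 0, 0]
R6 ← R6 + (2)·R2: [0, 0, 0, 0]
Echelon form has 2 nonzero rows, so rank(T) = 2.
The rank gives the maximum number of linearly independent rows: 2.

2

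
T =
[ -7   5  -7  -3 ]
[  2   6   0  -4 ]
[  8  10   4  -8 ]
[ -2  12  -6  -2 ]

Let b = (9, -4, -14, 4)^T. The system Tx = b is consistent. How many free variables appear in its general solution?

Row reduce the augmented matrix [T | b].
R2 ← R2 + (2/7)·R1: [0, 52/7, -2, -34/7, -10/7]
R3 ← R3 + (8/7)·R1: [0, 110/7, -4, -80/7, -26/7]
R4 ← R4 − (2/7)·R1: [0, 74/7, -4, -8/7, 10/7]
R3 ← R3 − (55/26)·R2: [0, 0, 3/13, -15/13, -9/13]
R4 ← R4 − (37/26)·R2: [0, 0, -15/13, 75/13, 45/13]
R4 ← R4 + (5)·R3: [0, 0, 0, 0, 0]
The echelon form has 3 nonzero rows, and every pivot lies in the first 4 columns, so rank(T) = rank([T|b]) = 3.
The system is consistent.
Free variables = (unknowns) − (rank) = 4 − 3 = 1.

1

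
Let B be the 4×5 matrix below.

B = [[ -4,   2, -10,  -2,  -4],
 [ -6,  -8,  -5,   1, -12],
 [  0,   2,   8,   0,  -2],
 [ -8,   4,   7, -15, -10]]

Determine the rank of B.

Row reduce to echelon form.
R2 ← R2 − (3/2)·R1: [0, -11, 10, 4, -6]
R4 ← R4 − (2)·R1: [0, 0, 27, -11, -2]
R3 ← R3 + (2/11)·R2: [0, 0, 108/11, 8/11, -34/11]
R4 ← R4 − (11/4)·R3: [0, 0, 0, -13, 13/2]
Echelon form has 4 nonzero rows, so rank(B) = 4.

4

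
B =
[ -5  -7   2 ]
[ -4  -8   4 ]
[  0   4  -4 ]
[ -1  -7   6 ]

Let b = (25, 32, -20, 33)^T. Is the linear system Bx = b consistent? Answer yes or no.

Row reduce the augmented matrix [B | b].
R2 ← R2 − (4/5)·R1: [0, -12/5, 12/5, 12]
R4 ← R4 − (1/5)·R1: [0, -28/5, 28/5, 28]
R3 ← R3 + (5/3)·R2: [0, 0, 0, 0]
R4 ← R4 − (7/3)·R2: [0, 0, 0, 0]
The echelon form has 2 nonzero rows, and every pivot lies in the first 3 columns, so rank(B) = rank([B|b]) = 2.
The system is consistent.

yes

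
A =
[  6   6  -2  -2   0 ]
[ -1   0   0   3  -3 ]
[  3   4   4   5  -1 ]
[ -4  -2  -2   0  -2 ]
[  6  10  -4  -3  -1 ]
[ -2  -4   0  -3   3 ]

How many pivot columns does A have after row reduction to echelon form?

4

Row reduce to echelon form.
R2 ← R2 + (1/6)·R1: [0, 1, -1/3, 8/3, -3]
R3 ← R3 − (1/2)·R1: [0, 1, 5, 6, -1]
R4 ← R4 + (2/3)·R1: [0, 2, -10/3, -4/3, -2]
R5 ← R5 − R1: [0, 4, -2, -1, -1]
R6 ← R6 + (1/3)·R1: [0, -2, -2/3, -11/3, 3]
R3 ← R3 − R2: [0, 0, 16/3, 10/3, 2]
R4 ← R4 − (2)·R2: [0, 0, -8/3, -20/3, 4]
R5 ← R5 − (4)·R2: [0, 0, -2/3, -35/3, 11]
R6 ← R6 + (2)·R2: [0, 0, -4/3, 5/3, -3]
R4 ← R4 + (1/2)·R3: [0, 0, 0, -5, 5]
R5 ← R5 + (1/8)·R3: [0, 0, 0, -45/4, 45/4]
R6 ← R6 + (1/4)·R3: [0, 0, 0, 5/2, -5/2]
R5 ← R5 − (9/4)·R4: [0, 0, 0, 0, 0]
R6 ← R6 + (1/2)·R4: [0, 0, 0, 0, 0]
Echelon form has 4 nonzero rows, so rank(A) = 4.
Each nonzero row contributes one pivot column: 4 pivot columns.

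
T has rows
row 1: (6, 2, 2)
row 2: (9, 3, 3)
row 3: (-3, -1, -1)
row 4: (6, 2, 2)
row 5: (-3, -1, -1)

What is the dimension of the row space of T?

1

Row reduce to echelon form.
R2 ← R2 − (3/2)·R1: [0, 0, 0]
R3 ← R3 + (1/2)·R1: [0, 0, 0]
R4 ← R4 − R1: [0, 0, 0]
R5 ← R5 + (1/2)·R1: [0, 0, 0]
Echelon form has 1 nonzero row, so rank(T) = 1.
The row space has dimension equal to the rank: 1.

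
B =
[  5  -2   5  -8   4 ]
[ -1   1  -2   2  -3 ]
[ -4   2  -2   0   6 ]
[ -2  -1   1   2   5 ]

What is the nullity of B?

2

Row reduce to echelon form.
R2 ← R2 + (1/5)·R1: [0, 3/5, -1, 2/5, -11/5]
R3 ← R3 + (4/5)·R1: [0, 2/5, 2, -32/5, 46/5]
R4 ← R4 + (2/5)·R1: [0, -9/5, 3, -6/5, 33/5]
R3 ← R3 − (2/3)·R2: [0, 0, 8/3, -20/3, 32/3]
R4 ← R4 + (3)·R2: [0, 0, 0, 0, 0]
3 nonzero rows, so rank(B) = 3.
B has 5 columns; by rank–nullity, nullity = 5 − 3 = 2.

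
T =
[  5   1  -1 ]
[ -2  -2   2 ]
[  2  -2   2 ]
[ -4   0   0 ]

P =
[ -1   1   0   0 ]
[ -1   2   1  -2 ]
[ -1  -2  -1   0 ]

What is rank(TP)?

First compute TP:
[[ -5,   9,   2,  -2],
 [  2, -10,  -4,   4],
 [ -2,  -6,  -4,   4],
 [  4,  -4,   0,   0]]
Now row reduce the product.
R2 ← R2 + (2/5)·R1: [0, -32/5, -16/5, 16/5]
R3 ← R3 − (2/5)·R1: [0, -48/5, -24/5, 24/5]
R4 ← R4 + (4/5)·R1: [0, 16/5, 8/5, -8/5]
R3 ← R3 − (3/2)·R2: [0, 0, 0, 0]
R4 ← R4 + (1/2)·R2: [0, 0, 0, 0]
2 nonzero rows, so rank(TP) = 2.

2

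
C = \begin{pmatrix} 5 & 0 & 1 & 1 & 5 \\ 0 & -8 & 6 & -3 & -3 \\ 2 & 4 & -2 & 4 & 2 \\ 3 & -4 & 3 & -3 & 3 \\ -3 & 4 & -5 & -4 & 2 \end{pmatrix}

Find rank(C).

Row reduce to echelon form.
R3 ← R3 − (2/5)·R1: [0, 4, -12/5, 18/5, 0]
R4 ← R4 − (3/5)·R1: [0, -4, 12/5, -18/5, 0]
R5 ← R5 + (3/5)·R1: [0, 4, -22/5, -17/5, 5]
R3 ← R3 + (1/2)·R2: [0, 0, 3/5, 21/10, -3/2]
R4 ← R4 − (1/2)·R2: [0, 0, -3/5, -21/10, 3/2]
R5 ← R5 + (1/2)·R2: [0, 0, -7/5, -49/10, 7/2]
R4 ← R4 + R3: [0, 0, 0, 0, 0]
R5 ← R5 + (7/3)·R3: [0, 0, 0, 0, 0]
Echelon form has 3 nonzero rows, so rank(C) = 3.

3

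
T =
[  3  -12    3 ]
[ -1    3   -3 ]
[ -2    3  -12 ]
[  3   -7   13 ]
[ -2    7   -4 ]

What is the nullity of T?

Row reduce to echelon form.
R2 ← R2 + (1/3)·R1: [0, -1, -2]
R3 ← R3 + (2/3)·R1: [0, -5, -10]
R4 ← R4 − R1: [0, 5, 10]
R5 ← R5 + (2/3)·R1: [0, -1, -2]
R3 ← R3 − (5)·R2: [0, 0, 0]
R4 ← R4 + (5)·R2: [0, 0, 0]
R5 ← R5 − R2: [0, 0, 0]
2 nonzero rows, so rank(T) = 2.
T has 3 columns; by rank–nullity, nullity = 3 − 2 = 1.

1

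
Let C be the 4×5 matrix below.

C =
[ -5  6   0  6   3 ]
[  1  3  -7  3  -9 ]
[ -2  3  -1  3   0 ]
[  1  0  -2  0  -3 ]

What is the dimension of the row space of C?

Row reduce to echelon form.
R2 ← R2 + (1/5)·R1: [0, 21/5, -7, 21/5, -42/5]
R3 ← R3 − (2/5)·R1: [0, 3/5, -1, 3/5, -6/5]
R4 ← R4 + (1/5)·R1: [0, 6/5, -2, 6/5, -12/5]
R3 ← R3 − (1/7)·R2: [0, 0, 0, 0, 0]
R4 ← R4 − (2/7)·R2: [0, 0, 0, 0, 0]
Echelon form has 2 nonzero rows, so rank(C) = 2.
The row space has dimension equal to the rank: 2.

2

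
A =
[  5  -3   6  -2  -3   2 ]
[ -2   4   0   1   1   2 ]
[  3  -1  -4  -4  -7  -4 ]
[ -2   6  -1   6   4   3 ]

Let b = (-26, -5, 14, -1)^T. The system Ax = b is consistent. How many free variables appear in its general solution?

2

Row reduce the augmented matrix [A | b].
R2 ← R2 + (2/5)·R1: [0, 14/5, 12/5, 1/5, -1/5, 14/5, -77/5]
R3 ← R3 − (3/5)·R1: [0, 4/5, -38/5, -14/5, -26/5, -26/5, 148/5]
R4 ← R4 + (2/5)·R1: [0, 24/5, 7/5, 26/5, 14/5, 19/5, -57/5]
R3 ← R3 − (2/7)·R2: [0, 0, -58/7, -20/7, -36/7, -6, 34]
R4 ← R4 − (12/7)·R2: [0, 0, -19/7, 34/7, 22/7, -1, 15]
R4 ← R4 − (19/58)·R3: [0, 0, 0, 168/29, 140/29, 28/29, 112/29]
The echelon form has 4 nonzero rows, and every pivot lies in the first 6 columns, so rank(A) = rank([A|b]) = 4.
The system is consistent.
Free variables = (unknowns) − (rank) = 6 − 4 = 2.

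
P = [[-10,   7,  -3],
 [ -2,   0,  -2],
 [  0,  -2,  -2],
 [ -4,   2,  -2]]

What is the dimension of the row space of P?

Row reduce to echelon form.
R2 ← R2 − (1/5)·R1: [0, -7/5, -7/5]
R4 ← R4 − (2/5)·R1: [0, -4/5, -4/5]
R3 ← R3 − (10/7)·R2: [0, 0, 0]
R4 ← R4 − (4/7)·R2: [0, 0, 0]
Echelon form has 2 nonzero rows, so rank(P) = 2.
The row space has dimension equal to the rank: 2.

2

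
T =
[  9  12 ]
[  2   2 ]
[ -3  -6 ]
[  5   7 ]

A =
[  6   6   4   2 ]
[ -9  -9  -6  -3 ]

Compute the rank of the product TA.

First compute TA:
[[-54, -54, -36, -18],
 [ -6,  -6,  -4,  -2],
 [ 36,  36,  24,  12],
 [-33, -33, -22, -11]]
Now row reduce the product.
R2 ← R2 − (1/9)·R1: [0, 0, 0, 0]
R3 ← R3 + (2/3)·R1: [0, 0, 0, 0]
R4 ← R4 − (11/18)·R1: [0, 0, 0, 0]
1 nonzero row, so rank(TA) = 1.

1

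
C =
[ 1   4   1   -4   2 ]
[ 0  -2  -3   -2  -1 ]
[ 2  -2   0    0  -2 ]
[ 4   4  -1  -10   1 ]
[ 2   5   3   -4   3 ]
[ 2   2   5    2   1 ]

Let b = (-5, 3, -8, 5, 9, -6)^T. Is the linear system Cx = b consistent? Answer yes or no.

no

Row reduce the augmented matrix [C | b].
R3 ← R3 − (2)·R1: [0, -10, -2, 8, -6, 2]
R4 ← R4 − (4)·R1: [0, -12, -5, 6, -7, 25]
R5 ← R5 − (2)·R1: [0, -3, 1, 4, -1, 19]
R6 ← R6 − (2)·R1: [0, -6, 3, 10, -3, 4]
R3 ← R3 − (5)·R2: [0, 0, 13, 18, -1, -13]
R4 ← R4 − (6)·R2: [0, 0, 13, 18, -1, 7]
R5 ← R5 − (3/2)·R2: [0, 0, 11/2, 7, 1/2, 29/2]
R6 ← R6 − (3)·R2: [0, 0, 12, 16, 0, -5]
R4 ← R4 − R3: [0, 0, 0, 0, 0, 20]
R5 ← R5 − (11/26)·R3: [0, 0, 0, -8/13, 12/13, 20]
R6 ← R6 − (12/13)·R3: [0, 0, 0, -8/13, 12/13, 7]
Swap R4 ↔ R5
R6 ← R6 − R4: [0, 0, 0, 0, 0, -13]
R6 ← R6 + (13/20)·R5: [0, 0, 0, 0, 0, 0]
The echelon form has 5 nonzero rows; the last pivot sits in the augmented column, so rank(C) = 4 but rank([C|b]) = 5.
Since the ranks differ, the system is inconsistent.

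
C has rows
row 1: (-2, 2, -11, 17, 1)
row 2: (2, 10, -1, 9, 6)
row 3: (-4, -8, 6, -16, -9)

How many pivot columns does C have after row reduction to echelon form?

Row reduce to echelon form.
R2 ← R2 + R1: [0, 12, -12, 26, 7]
R3 ← R3 − (2)·R1: [0, -12, 28, -50, -11]
R3 ← R3 + R2: [0, 0, 16, -24, -4]
Echelon form has 3 nonzero rows, so rank(C) = 3.
Each nonzero row contributes one pivot column: 3 pivot columns.

3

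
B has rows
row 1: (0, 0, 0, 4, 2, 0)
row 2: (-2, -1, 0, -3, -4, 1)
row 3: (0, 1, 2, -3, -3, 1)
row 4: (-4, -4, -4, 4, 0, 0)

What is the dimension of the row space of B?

3

Row reduce to echelon form.
Swap R1 ↔ R2
R4 ← R4 − (2)·R1: [0, -2, -4, 10, 8, -2]
Swap R2 ↔ R3
R4 ← R4 + (2)·R2: [0, 0, 0, 4, 2, 0]
R4 ← R4 − R3: [0, 0, 0, 0, 0, 0]
Echelon form has 3 nonzero rows, so rank(B) = 3.
The row space has dimension equal to the rank: 3.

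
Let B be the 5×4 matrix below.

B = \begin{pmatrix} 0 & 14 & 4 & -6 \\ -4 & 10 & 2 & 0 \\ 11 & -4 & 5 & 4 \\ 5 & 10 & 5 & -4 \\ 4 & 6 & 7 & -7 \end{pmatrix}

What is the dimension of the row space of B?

4

Row reduce to echelon form.
Swap R1 ↔ R2
R3 ← R3 + (11/4)·R1: [0, 47/2, 21/2, 4]
R4 ← R4 + (5/4)·R1: [0, 45/2, 15/2, -4]
R5 ← R5 + R1: [0, 16, 9, -7]
R3 ← R3 − (47/28)·R2: [0, 0, 53/14, 197/14]
R4 ← R4 − (45/28)·R2: [0, 0, 15/14, 79/14]
R5 ← R5 − (8/7)·R2: [0, 0, 31/7, -1/7]
R4 ← R4 − (15/53)·R3: [0, 0, 0, 88/53]
R5 ← R5 − (62/53)·R3: [0, 0, 0, -880/53]
R5 ← R5 + (10)·R4: [0, 0, 0, 0]
Echelon form has 4 nonzero rows, so rank(B) = 4.
The row space has dimension equal to the rank: 4.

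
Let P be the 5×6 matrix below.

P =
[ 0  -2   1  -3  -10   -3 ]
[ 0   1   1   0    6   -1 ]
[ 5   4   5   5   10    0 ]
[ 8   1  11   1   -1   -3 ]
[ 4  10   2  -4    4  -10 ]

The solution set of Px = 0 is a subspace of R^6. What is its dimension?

Row reduce to echelon form.
Swap R1 ↔ R3
R4 ← R4 − (8/5)·R1: [0, -27/5, 3, -7, -17, -3]
R5 ← R5 − (4/5)·R1: [0, 34/5, -2, -8, -4, -10]
R3 ← R3 + (2)·R2: [0, 0, 3, -3, 2, -5]
R4 ← R4 + (27/5)·R2: [0, 0, 42/5, -7, 77/5, -42/5]
R5 ← R5 − (34/5)·R2: [0, 0, -44/5, -8, -224/5, -16/5]
R4 ← R4 − (14/5)·R3: [0, 0, 0, 7/5, 49/5, 28/5]
R5 ← R5 + (44/15)·R3: [0, 0, 0, -84/5, -584/15, -268/15]
R5 ← R5 + (12)·R4: [0, 0, 0, 0, 236/3, 148/3]
5 nonzero rows, so rank(P) = 5.
P has 6 columns; by rank–nullity, nullity = 6 − 5 = 1.

1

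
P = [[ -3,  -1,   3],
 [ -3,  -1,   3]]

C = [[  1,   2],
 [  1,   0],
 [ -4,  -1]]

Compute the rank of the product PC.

First compute PC:
[[-16,  -9],
 [-16,  -9]]
Now row reduce the product.
R2 ← R2 − R1: [0, 0]
1 nonzero row, so rank(PC) = 1.

1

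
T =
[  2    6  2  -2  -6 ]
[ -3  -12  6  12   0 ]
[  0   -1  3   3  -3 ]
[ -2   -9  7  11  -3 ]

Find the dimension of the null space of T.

3

Row reduce to echelon form.
R2 ← R2 + (3/2)·R1: [0, -3, 9, 9, -9]
R4 ← R4 + R1: [0, -3, 9, 9, -9]
R3 ← R3 − (1/3)·R2: [0, 0, 0, 0, 0]
R4 ← R4 − R2: [0, 0, 0, 0, 0]
2 nonzero rows, so rank(T) = 2.
T has 5 columns; by rank–nullity, nullity = 5 − 2 = 3.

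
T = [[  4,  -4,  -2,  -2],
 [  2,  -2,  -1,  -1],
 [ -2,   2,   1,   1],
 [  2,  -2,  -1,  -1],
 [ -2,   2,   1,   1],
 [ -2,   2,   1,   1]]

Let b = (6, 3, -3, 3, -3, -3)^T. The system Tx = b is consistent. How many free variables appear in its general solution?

Row reduce the augmented matrix [T | b].
R2 ← R2 − (1/2)·R1: [0, 0, 0, 0, 0]
R3 ← R3 + (1/2)·R1: [0, 0, 0, 0, 0]
R4 ← R4 − (1/2)·R1: [0, 0, 0, 0, 0]
R5 ← R5 + (1/2)·R1: [0, 0, 0, 0, 0]
R6 ← R6 + (1/2)·R1: [0, 0, 0, 0, 0]
The echelon form has 1 nonzero rows, and every pivot lies in the first 4 columns, so rank(T) = rank([T|b]) = 1.
The system is consistent.
Free variables = (unknowns) − (rank) = 4 − 1 = 3.

3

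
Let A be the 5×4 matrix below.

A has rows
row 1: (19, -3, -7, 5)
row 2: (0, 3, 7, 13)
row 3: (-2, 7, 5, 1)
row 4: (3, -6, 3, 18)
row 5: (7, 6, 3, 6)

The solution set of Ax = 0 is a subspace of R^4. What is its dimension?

1

Row reduce to echelon form.
R3 ← R3 + (2/19)·R1: [0, 127/19, 81/19, 29/19]
R4 ← R4 − (3/19)·R1: [0, -105/19, 78/19, 327/19]
R5 ← R5 − (7/19)·R1: [0, 135/19, 106/19, 79/19]
R3 ← R3 − (127/57)·R2: [0, 0, -34/3, -1564/57]
R4 ← R4 + (35/19)·R2: [0, 0, 17, 782/19]
R5 ← R5 − (45/19)·R2: [0, 0, -11, -506/19]
R4 ← R4 + (3/2)·R3: [0, 0, 0, 0]
R5 ← R5 − (33/34)·R3: [0, 0, 0, 0]
3 nonzero rows, so rank(A) = 3.
A has 4 columns; by rank–nullity, nullity = 4 − 3 = 1.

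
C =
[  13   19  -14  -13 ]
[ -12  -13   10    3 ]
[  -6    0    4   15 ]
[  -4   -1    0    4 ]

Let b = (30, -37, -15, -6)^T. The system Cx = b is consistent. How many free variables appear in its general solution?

Row reduce the augmented matrix [C | b].
R2 ← R2 + (12/13)·R1: [0, 59/13, -38/13, -9, -121/13]
R3 ← R3 + (6/13)·R1: [0, 114/13, -32/13, 9, -15/13]
R4 ← R4 + (4/13)·R1: [0, 63/13, -56/13, 0, 42/13]
R3 ← R3 − (114/59)·R2: [0, 0, 188/59, 1557/59, 993/59]
R4 ← R4 − (63/59)·R2: [0, 0, -70/59, 567/59, 777/59]
R4 ← R4 + (35/94)·R3: [0, 0, 0, 1827/94, 1827/94]
The echelon form has 4 nonzero rows, and every pivot lies in the first 4 columns, so rank(C) = rank([C|b]) = 4.
The system is consistent.
Free variables = (unknowns) − (rank) = 4 − 4 = 0.

0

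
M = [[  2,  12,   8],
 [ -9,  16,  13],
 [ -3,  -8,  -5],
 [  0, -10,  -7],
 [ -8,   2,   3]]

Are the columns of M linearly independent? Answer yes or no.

Row reduce M to echelon form.
R2 ← R2 + (9/2)·R1: [0, 70, 49]
R3 ← R3 + (3/2)·R1: [0, 10, 7]
R5 ← R5 + (4)·R1: [0, 50, 35]
R3 ← R3 − (1/7)·R2: [0, 0, 0]
R4 ← R4 + (1/7)·R2: [0, 0, 0]
R5 ← R5 − (5/7)·R2: [0, 0, 0]
2 pivots among 3 columns.
Only 2 < 3 pivot columns, so the columns are linearly dependent.

no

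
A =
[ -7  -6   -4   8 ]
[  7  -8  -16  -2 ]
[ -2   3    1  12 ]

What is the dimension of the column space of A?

Row reduce to echelon form.
R2 ← R2 + R1: [0, -14, -20, 6]
R3 ← R3 − (2/7)·R1: [0, 33/7, 15/7, 68/7]
R3 ← R3 + (33/98)·R2: [0, 0, -225/49, 575/49]
Echelon form has 3 nonzero rows, so rank(A) = 3.
The column space has dimension equal to the rank: 3.

3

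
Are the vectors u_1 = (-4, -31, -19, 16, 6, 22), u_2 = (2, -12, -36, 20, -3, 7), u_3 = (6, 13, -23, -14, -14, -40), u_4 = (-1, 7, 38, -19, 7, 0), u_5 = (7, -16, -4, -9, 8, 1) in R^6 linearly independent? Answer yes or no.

Form the matrix with these vectors as rows and row reduce.
R2 ← R2 + (1/2)·R1: [0, -55/2, -91/2, 28, 0, 18]
R3 ← R3 + (3/2)·R1: [0, -67/2, -103/2, 10, -5, -7]
R4 ← R4 − (1/4)·R1: [0, 59/4, 171/4, -23, 11/2, -11/2]
R5 ← R5 + (7/4)·R1: [0, -281/4, -149/4, 19, 37/2, 79/2]
R3 ← R3 − (67/55)·R2: [0, 0, 216/55, -1326/55, -5, -1591/55]
R4 ← R4 + (59/110)·R2: [0, 0, 1009/55, -439/55, 11/2, 457/110]
R5 ← R5 − (281/110)·R2: [0, 0, 4344/55, -2889/55, 37/2, -713/110]
R4 ← R4 − (1009/216)·R3: [0, 0, 0, 3767/36, 6233/216, 30085/216]
R5 ← R5 − (181/9)·R3: [0, 0, 0, 1297/3, 2143/18, 10355/18]
R5 ← R5 − (15564/3767)·R4: [0, 0, 0, 0, -640/3767, -720/3767]
5 nonzero rows, so the 5 vectors span a space of dimension 5.
Since 5 = 5, the vectors are linearly independent.

yes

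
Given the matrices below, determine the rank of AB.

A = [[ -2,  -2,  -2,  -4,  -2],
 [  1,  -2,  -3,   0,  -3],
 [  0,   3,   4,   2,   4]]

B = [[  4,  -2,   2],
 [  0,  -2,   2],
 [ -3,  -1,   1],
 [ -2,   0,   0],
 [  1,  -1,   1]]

2

First compute AB:
[[  4,  12, -12],
 [ 10,   8,  -8],
 [-12, -14,  14]]
Now row reduce the product.
R2 ← R2 − (5/2)·R1: [0, -22, 22]
R3 ← R3 + (3)·R1: [0, 22, -22]
R3 ← R3 + R2: [0, 0, 0]
2 nonzero rows, so rank(AB) = 2.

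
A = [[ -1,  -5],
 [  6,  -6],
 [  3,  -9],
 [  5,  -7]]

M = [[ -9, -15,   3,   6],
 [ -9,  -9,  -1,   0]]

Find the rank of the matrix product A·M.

First compute AM:
[[ 54,  60,   2,  -6],
 [  0, -36,  24,  36],
 [ 54,  36,  18,  18],
 [ 18, -12,  22,  30]]
Now row reduce the product.
R3 ← R3 − R1: [0, -24, 16, 24]
R4 ← R4 − (1/3)·R1: [0, -32, 64/3, 32]
R3 ← R3 − (2/3)·R2: [0, 0, 0, 0]
R4 ← R4 − (8/9)·R2: [0, 0, 0, 0]
2 nonzero rows, so rank(AM) = 2.

2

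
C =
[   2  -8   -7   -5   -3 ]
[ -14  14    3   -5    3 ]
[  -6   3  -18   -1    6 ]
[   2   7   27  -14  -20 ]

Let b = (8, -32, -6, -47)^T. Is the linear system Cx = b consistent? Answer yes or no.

Row reduce the augmented matrix [C | b].
R2 ← R2 + (7)·R1: [0, -42, -46, -40, -18, 24]
R3 ← R3 + (3)·R1: [0, -21, -39, -16, -3, 18]
R4 ← R4 − R1: [0, 15, 34, -9, -17, -55]
R3 ← R3 − (1/2)·R2: [0, 0, -16, 4, 6, 6]
R4 ← R4 + (5/14)·R2: [0, 0, 123/7, -163/7, -164/7, -325/7]
R4 ← R4 + (123/112)·R3: [0, 0, 0, -529/28, -943/56, -2231/56]
The echelon form has 4 nonzero rows, and every pivot lies in the first 5 columns, so rank(C) = rank([C|b]) = 4.
The system is consistent.

yes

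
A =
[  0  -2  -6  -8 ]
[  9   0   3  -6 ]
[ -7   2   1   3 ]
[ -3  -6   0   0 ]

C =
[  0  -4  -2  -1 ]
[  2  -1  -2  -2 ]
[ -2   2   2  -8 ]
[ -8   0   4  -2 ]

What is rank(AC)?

4

First compute AC:
[[ 72, -10, -40,  68],
 [ 42, -30, -36, -21],
 [-22,  28,  24, -11],
 [-12,  18,  18,  15]]
Now row reduce the product.
R2 ← R2 − (7/12)·R1: [0, -145/6, -38/3, -182/3]
R3 ← R3 + (11/36)·R1: [0, 449/18, 106/9, 88/9]
R4 ← R4 + (1/6)·R1: [0, 49/3, 34/3, 79/3]
R3 ← R3 + (449/435)·R2: [0, 0, -188/145, -7662/145]
R4 ← R4 + (98/145)·R2: [0, 0, 402/145, -2127/145]
R4 ← R4 + (201/94)·R3: [0, 0, 0, -6000/47]
4 nonzero rows, so rank(AC) = 4.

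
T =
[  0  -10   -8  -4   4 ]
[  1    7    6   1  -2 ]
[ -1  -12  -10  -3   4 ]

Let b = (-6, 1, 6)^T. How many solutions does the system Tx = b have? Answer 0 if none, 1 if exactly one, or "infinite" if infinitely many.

Row reduce the augmented matrix [T | b].
Swap R1 ↔ R2
R3 ← R3 + R1: [0, -5, -4, -2, 2, 7]
R3 ← R3 − (1/2)·R2: [0, 0, 0, 0, 0, 10]
The echelon form has 3 nonzero rows; the last pivot sits in the augmented column, so rank(T) = 2 but rank([T|b]) = 3.
Since the ranks differ, the system is inconsistent.
It has no solutions.

0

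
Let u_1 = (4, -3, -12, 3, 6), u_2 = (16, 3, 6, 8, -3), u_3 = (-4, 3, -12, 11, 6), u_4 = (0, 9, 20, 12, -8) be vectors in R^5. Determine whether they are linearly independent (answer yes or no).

Form the matrix with these vectors as rows and row reduce.
R2 ← R2 − (4)·R1: [0, 15, 54, -4, -27]
R3 ← R3 + R1: [0, 0, -24, 14, 12]
R4 ← R4 − (3/5)·R2: [0, 0, -62/5, 72/5, 41/5]
R4 ← R4 − (31/60)·R3: [0, 0, 0, 43/6, 2]
4 nonzero rows, so the 4 vectors span a space of dimension 4.
Since 4 = 4, the vectors are linearly independent.

yes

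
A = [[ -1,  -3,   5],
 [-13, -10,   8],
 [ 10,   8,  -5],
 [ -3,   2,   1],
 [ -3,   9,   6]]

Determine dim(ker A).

0

Row reduce to echelon form.
R2 ← R2 − (13)·R1: [0, 29, -57]
R3 ← R3 + (10)·R1: [0, -22, 45]
R4 ← R4 − (3)·R1: [0, 11, -14]
R5 ← R5 − (3)·R1: [0, 18, -9]
R3 ← R3 + (22/29)·R2: [0, 0, 51/29]
R4 ← R4 − (11/29)·R2: [0, 0, 221/29]
R5 ← R5 − (18/29)·R2: [0, 0, 765/29]
R4 ← R4 − (13/3)·R3: [0, 0, 0]
R5 ← R5 − (15)·R3: [0, 0, 0]
3 nonzero rows, so rank(A) = 3.
A has 3 columns; by rank–nullity, nullity = 3 − 3 = 0.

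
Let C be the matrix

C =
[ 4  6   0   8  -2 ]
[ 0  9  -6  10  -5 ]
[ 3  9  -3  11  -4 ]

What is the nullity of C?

Row reduce to echelon form.
R3 ← R3 − (3/4)·R1: [0, 9/2, -3, 5, -5/2]
R3 ← R3 − (1/2)·R2: [0, 0, 0, 0, 0]
2 nonzero rows, so rank(C) = 2.
C has 5 columns; by rank–nullity, nullity = 5 − 2 = 3.

3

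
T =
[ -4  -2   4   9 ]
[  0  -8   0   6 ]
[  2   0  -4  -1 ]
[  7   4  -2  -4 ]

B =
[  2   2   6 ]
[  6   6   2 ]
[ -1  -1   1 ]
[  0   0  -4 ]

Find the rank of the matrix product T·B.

First compute TB:
[[-24, -24, -60],
 [-48, -48, -40],
 [  8,   8,  12],
 [ 40,  40,  64]]
Now row reduce the product.
R2 ← R2 − (2)·R1: [0, 0, 80]
R3 ← R3 + (1/3)·R1: [0, 0, -8]
R4 ← R4 + (5/3)·R1: [0, 0, -36]
R3 ← R3 + (1/10)·R2: [0, 0, 0]
R4 ← R4 + (9/20)·R2: [0, 0, 0]
2 nonzero rows, so rank(TB) = 2.

2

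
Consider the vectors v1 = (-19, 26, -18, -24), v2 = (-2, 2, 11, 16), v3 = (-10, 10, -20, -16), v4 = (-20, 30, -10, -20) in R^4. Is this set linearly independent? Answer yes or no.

Form the matrix with these vectors as rows and row reduce.
R2 ← R2 − (2/19)·R1: [0, -14/19, 245/19, 352/19]
R3 ← R3 − (10/19)·R1: [0, -70/19, -200/19, -64/19]
R4 ← R4 − (20/19)·R1: [0, 50/19, 170/19, 100/19]
R3 ← R3 − (5)·R2: [0, 0, -75, -96]
R4 ← R4 + (25/7)·R2: [0, 0, 55, 500/7]
R4 ← R4 + (11/15)·R3: [0, 0, 0, 36/35]
4 nonzero rows, so the 4 vectors span a space of dimension 4.
Since 4 = 4, the vectors are linearly independent.

yes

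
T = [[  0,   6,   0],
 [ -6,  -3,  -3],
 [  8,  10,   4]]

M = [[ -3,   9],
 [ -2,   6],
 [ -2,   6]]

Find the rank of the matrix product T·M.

First compute TM:
[[-12,  36],
 [ 30, -90],
 [-52, 156]]
Now row reduce the product.
R2 ← R2 + (5/2)·R1: [0, 0]
R3 ← R3 − (13/3)·R1: [0, 0]
1 nonzero row, so rank(TM) = 1.

1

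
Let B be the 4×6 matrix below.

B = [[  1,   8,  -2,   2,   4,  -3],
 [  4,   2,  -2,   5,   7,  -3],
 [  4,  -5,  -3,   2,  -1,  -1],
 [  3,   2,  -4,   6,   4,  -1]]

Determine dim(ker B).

Row reduce to echelon form.
R2 ← R2 − (4)·R1: [0, -30, 6, -3, -9, 9]
R3 ← R3 − (4)·R1: [0, -37, 5, -6, -17, 11]
R4 ← R4 − (3)·R1: [0, -22, 2, 0, -8, 8]
R3 ← R3 − (37/30)·R2: [0, 0, -12/5, -23/10, -59/10, -1/10]
R4 ← R4 − (11/15)·R2: [0, 0, -12/5, 11/5, -7/5, 7/5]
R4 ← R4 − R3: [0, 0, 0, 9/2, 9/2, 3/2]
4 nonzero rows, so rank(B) = 4.
B has 6 columns; by rank–nullity, nullity = 6 − 4 = 2.

2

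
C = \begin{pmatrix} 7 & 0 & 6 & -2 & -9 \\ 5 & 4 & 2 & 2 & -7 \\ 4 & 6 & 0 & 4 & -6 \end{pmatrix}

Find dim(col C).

2

Row reduce to echelon form.
R2 ← R2 − (5/7)·R1: [0, 4, -16/7, 24/7, -4/7]
R3 ← R3 − (4/7)·R1: [0, 6, -24/7, 36/7, -6/7]
R3 ← R3 − (3/2)·R2: [0, 0, 0, 0, 0]
Echelon form has 2 nonzero rows, so rank(C) = 2.
The column space has dimension equal to the rank: 2.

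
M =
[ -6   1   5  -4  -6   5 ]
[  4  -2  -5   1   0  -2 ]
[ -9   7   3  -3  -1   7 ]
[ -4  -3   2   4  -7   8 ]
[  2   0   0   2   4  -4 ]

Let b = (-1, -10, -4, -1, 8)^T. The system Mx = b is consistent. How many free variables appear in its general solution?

1

Row reduce the augmented matrix [M | b].
R2 ← R2 + (2/3)·R1: [0, -4/3, -5/3, -5/3, -4, 4/3, -32/3]
R3 ← R3 − (3/2)·R1: [0, 11/2, -9/2, 3, 8, -1/2, -5/2]
R4 ← R4 − (2/3)·R1: [0, -11/3, -4/3, 20/3, -3, 14/3, -1/3]
R5 ← R5 + (1/3)·R1: [0, 1/3, 5/3, 2/3, 2, -7/3, 23/3]
R3 ← R3 + (33/8)·R2: [0, 0, -91/8, -31/8, -17/2, 5, -93/2]
R4 ← R4 − (11/4)·R2: [0, 0, 13/4, 45/4, 8, 1, 29]
R5 ← R5 + (1/4)·R2: [0, 0, 5/4, 1/4, 1, -2, 5]
R4 ← R4 + (2/7)·R3: [0, 0, 0, 71/7, 39/7, 17/7, 110/7]
R5 ← R5 + (10/91)·R3: [0, 0, 0, -16/91, 6/91, -132/91, -10/91]
R5 ← R5 + (16/923)·R4: [0, 0, 0, 0, 150/923, -100/71, 150/923]
The echelon form has 5 nonzero rows, and every pivot lies in the first 6 columns, so rank(M) = rank([M|b]) = 5.
The system is consistent.
Free variables = (unknowns) − (rank) = 6 − 5 = 1.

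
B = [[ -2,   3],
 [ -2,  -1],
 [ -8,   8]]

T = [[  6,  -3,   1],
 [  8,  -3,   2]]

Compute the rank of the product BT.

2

First compute BT:
[[ 12,  -3,   4],
 [-20,   9,  -4],
 [ 16,   0,   8]]
Now row reduce the product.
R2 ← R2 + (5/3)·R1: [0, 4, 8/3]
R3 ← R3 − (4/3)·R1: [0, 4, 8/3]
R3 ← R3 − R2: [0, 0, 0]
2 nonzero rows, so rank(BT) = 2.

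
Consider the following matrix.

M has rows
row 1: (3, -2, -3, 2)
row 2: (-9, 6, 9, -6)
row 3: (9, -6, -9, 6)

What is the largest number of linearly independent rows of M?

Row reduce to echelon form.
R2 ← R2 + (3)·R1: [0, 0, 0, 0]
R3 ← R3 − (3)·R1: [0, 0, 0, 0]
Echelon form has 1 nonzero row, so rank(M) = 1.
The rank gives the maximum number of linearly independent rows: 1.

1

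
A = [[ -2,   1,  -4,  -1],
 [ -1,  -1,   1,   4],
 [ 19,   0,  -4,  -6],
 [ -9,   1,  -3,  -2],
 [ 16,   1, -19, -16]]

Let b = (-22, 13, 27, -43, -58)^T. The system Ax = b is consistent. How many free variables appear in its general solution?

Row reduce the augmented matrix [A | b].
R2 ← R2 − (1/2)·R1: [0, -3/2, 3, 9/2, 24]
R3 ← R3 + (19/2)·R1: [0, 19/2, -42, -31/2, -182]
R4 ← R4 − (9/2)·R1: [0, -7/2, 15, 5/2, 56]
R5 ← R5 + (8)·R1: [0, 9, -51, -24, -234]
R3 ← R3 + (19/3)·R2: [0, 0, -23, 13, -30]
R4 ← R4 − (7/3)·R2: [0, 0, 8, -8, 0]
R5 ← R5 + (6)·R2: [0, 0, -33, 3, -90]
R4 ← R4 + (8/23)·R3: [0, 0, 0, -80/23, -240/23]
R5 ← R5 − (33/23)·R3: [0, 0, 0, -360/23, -1080/23]
R5 ← R5 − (9/2)·R4: [0, 0, 0, 0, 0]
The echelon form has 4 nonzero rows, and every pivot lies in the first 4 columns, so rank(A) = rank([A|b]) = 4.
The system is consistent.
Free variables = (unknowns) − (rank) = 4 − 4 = 0.

0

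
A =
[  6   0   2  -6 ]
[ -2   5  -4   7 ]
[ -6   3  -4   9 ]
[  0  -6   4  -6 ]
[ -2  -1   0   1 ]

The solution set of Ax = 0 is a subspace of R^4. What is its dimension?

2

Row reduce to echelon form.
R2 ← R2 + (1/3)·R1: [0, 5, -10/3, 5]
R3 ← R3 + R1: [0, 3, -2, 3]
R5 ← R5 + (1/3)·R1: [0, -1, 2/3, -1]
R3 ← R3 − (3/5)·R2: [0, 0, 0, 0]
R4 ← R4 + (6/5)·R2: [0, 0, 0, 0]
R5 ← R5 + (1/5)·R2: [0, 0, 0, 0]
2 nonzero rows, so rank(A) = 2.
A has 4 columns; by rank–nullity, nullity = 4 − 2 = 2.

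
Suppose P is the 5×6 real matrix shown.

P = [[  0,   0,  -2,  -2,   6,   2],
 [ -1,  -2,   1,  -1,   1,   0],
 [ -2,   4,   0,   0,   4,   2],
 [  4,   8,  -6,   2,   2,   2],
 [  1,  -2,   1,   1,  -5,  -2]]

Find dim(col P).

Row reduce to echelon form.
Swap R1 ↔ R2
R3 ← R3 − (2)·R1: [0, 8, -2, 2, 2, 2]
R4 ← R4 + (4)·R1: [0, 0, -2, -2, 6, 2]
R5 ← R5 + R1: [0, -4, 2, 0, -4, -2]
Swap R2 ↔ R3
R5 ← R5 + (1/2)·R2: [0, 0, 1, 1, -3, -1]
R4 ← R4 − R3: [0, 0, 0, 0, 0, 0]
R5 ← R5 + (1/2)·R3: [0, 0, 0, 0, 0, 0]
Echelon form has 3 nonzero rows, so rank(P) = 3.
The column space has dimension equal to the rank: 3.

3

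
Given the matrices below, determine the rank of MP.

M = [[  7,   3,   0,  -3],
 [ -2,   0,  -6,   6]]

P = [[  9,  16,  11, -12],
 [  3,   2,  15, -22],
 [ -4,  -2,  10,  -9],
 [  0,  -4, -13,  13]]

First compute MP:
[[ 72, 130, 161, -189],
 [  6, -44, -160, 156]]
Now row reduce the product.
R2 ← R2 − (1/12)·R1: [0, -329/6, -2081/12, 687/4]
2 nonzero rows, so rank(MP) = 2.

2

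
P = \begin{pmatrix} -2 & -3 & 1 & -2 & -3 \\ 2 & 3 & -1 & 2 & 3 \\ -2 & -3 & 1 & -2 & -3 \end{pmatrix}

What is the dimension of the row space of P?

Row reduce to echelon form.
R2 ← R2 + R1: [0, 0, 0, 0, 0]
R3 ← R3 − R1: [0, 0, 0, 0, 0]
Echelon form has 1 nonzero row, so rank(P) = 1.
The row space has dimension equal to the rank: 1.

1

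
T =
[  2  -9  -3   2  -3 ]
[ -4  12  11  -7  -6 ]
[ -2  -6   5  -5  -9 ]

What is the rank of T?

3

Row reduce to echelon form.
R2 ← R2 + (2)·R1: [0, -6, 5, -3, -12]
R3 ← R3 + R1: [0, -15, 2, -3, -12]
R3 ← R3 − (5/2)·R2: [0, 0, -21/2, 9/2, 18]
Echelon form has 3 nonzero rows, so rank(T) = 3.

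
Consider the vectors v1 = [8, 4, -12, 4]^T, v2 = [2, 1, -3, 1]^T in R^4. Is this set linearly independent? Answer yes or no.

no

Form the matrix with these vectors as rows and row reduce.
R2 ← R2 − (1/4)·R1: [0, 0, 0, 0]
1 nonzero row, so the 2 vectors span a space of dimension 1.
Since 1 < 2, the vectors are linearly dependent.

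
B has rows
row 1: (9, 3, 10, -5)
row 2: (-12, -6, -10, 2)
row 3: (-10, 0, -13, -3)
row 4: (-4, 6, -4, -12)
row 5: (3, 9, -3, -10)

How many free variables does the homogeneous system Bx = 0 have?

0

Row reduce to echelon form.
R2 ← R2 + (4/3)·R1: [0, -2, 10/3, -14/3]
R3 ← R3 + (10/9)·R1: [0, 10/3, -17/9, -77/9]
R4 ← R4 + (4/9)·R1: [0, 22/3, 4/9, -128/9]
R5 ← R5 − (1/3)·R1: [0, 8, -19/3, -25/3]
R3 ← R3 + (5/3)·R2: [0, 0, 11/3, -49/3]
R4 ← R4 + (11/3)·R2: [0, 0, 38/3, -94/3]
R5 ← R5 + (4)·R2: [0, 0, 7, -27]
R4 ← R4 − (38/11)·R3: [0, 0, 0, 276/11]
R5 ← R5 − (21/11)·R3: [0, 0, 0, 46/11]
R5 ← R5 − (1/6)·R4: [0, 0, 0, 0]
4 nonzero rows, so rank(B) = 4.
B has 4 columns; by rank–nullity, nullity = 4 − 4 = 0.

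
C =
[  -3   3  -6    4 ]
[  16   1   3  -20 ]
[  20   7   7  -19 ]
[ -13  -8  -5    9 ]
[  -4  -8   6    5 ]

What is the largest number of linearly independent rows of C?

Row reduce to echelon form.
R2 ← R2 + (16/3)·R1: [0, 17, -29, 4/3]
R3 ← R3 + (20/3)·R1: [0, 27, -33, 23/3]
R4 ← R4 − (13/3)·R1: [0, -21, 21, -25/3]
R5 ← R5 − (4/3)·R1: [0, -12, 14, -1/3]
R3 ← R3 − (27/17)·R2: [0, 0, 222/17, 283/51]
R4 ← R4 + (21/17)·R2: [0, 0, -252/17, -341/51]
R5 ← R5 + (12/17)·R2: [0, 0, -110/17, 31/51]
R4 ← R4 + (42/37)·R3: [0, 0, 0, -43/111]
R5 ← R5 + (55/111)·R3: [0, 0, 0, 1118/333]
R5 ← R5 + (26/3)·R4: [0, 0, 0, 0]
Echelon form has 4 nonzero rows, so rank(C) = 4.
The rank gives the maximum number of linearly independent rows: 4.

4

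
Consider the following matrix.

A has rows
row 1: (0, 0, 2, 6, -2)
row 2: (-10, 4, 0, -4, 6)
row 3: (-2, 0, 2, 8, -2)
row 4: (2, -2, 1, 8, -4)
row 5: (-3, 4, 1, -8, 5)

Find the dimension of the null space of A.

Row reduce to echelon form.
Swap R1 ↔ R2
R3 ← R3 − (1/5)·R1: [0, -4/5, 2, 44/5, -16/5]
R4 ← R4 + (1/5)·R1: [0, -6/5, 1, 36/5, -14/5]
R5 ← R5 − (3/10)·R1: [0, 14/5, 1, -34/5, 16/5]
Swap R2 ↔ R3
R4 ← R4 − (3/2)·R2: [0, 0, -2, -6, 2]
R5 ← R5 + (7/2)·R2: [0, 0, 8, 24, -8]
R4 ← R4 + R3: [0, 0, 0, 0, 0]
R5 ← R5 − (4)·R3: [0, 0, 0, 0, 0]
3 nonzero rows, so rank(A) = 3.
A has 5 columns; by rank–nullity, nullity = 5 − 3 = 2.

2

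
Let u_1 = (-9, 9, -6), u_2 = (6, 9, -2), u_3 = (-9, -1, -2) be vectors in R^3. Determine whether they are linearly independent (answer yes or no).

no

Form the matrix with these vectors as rows and row reduce.
R2 ← R2 + (2/3)·R1: [0, 15, -6]
R3 ← R3 − R1: [0, -10, 4]
R3 ← R3 + (2/3)·R2: [0, 0, 0]
2 nonzero rows, so the 3 vectors span a space of dimension 2.
Since 2 < 3, the vectors are linearly dependent.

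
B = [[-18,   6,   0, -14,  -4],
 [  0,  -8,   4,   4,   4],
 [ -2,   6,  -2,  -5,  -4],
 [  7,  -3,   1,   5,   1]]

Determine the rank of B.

3

Row reduce to echelon form.
R3 ← R3 − (1/9)·R1: [0, 16/3, -2, -31/9, -32/9]
R4 ← R4 + (7/18)·R1: [0, -2/3, 1, -4/9, -5/9]
R3 ← R3 + (2/3)·R2: [0, 0, 2/3, -7/9, -8/9]
R4 ← R4 − (1/12)·R2: [0, 0, 2/3, -7/9, -8/9]
R4 ← R4 − R3: [0, 0, 0, 0, 0]
Echelon form has 3 nonzero rows, so rank(B) = 3.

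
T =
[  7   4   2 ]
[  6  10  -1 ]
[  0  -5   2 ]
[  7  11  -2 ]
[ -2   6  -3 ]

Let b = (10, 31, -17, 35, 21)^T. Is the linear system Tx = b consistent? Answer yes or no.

yes

Row reduce the augmented matrix [T | b].
R2 ← R2 − (6/7)·R1: [0, 46/7, -19/7, 157/7]
R4 ← R4 − R1: [0, 7, -4, 25]
R5 ← R5 + (2/7)·R1: [0, 50/7, -17/7, 167/7]
R3 ← R3 + (35/46)·R2: [0, 0, -3/46, 3/46]
R4 ← R4 − (49/46)·R2: [0, 0, -51/46, 51/46]
R5 ← R5 − (25/23)·R2: [0, 0, 12/23, -12/23]
R4 ← R4 − (17)·R3: [0, 0, 0, 0]
R5 ← R5 + (8)·R3: [0, 0, 0, 0]
The echelon form has 3 nonzero rows, and every pivot lies in the first 3 columns, so rank(T) = rank([T|b]) = 3.
The system is consistent.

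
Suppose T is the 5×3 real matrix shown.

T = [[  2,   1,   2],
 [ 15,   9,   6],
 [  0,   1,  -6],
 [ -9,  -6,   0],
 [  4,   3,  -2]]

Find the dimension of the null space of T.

1

Row reduce to echelon form.
R2 ← R2 − (15/2)·R1: [0, 3/2, -9]
R4 ← R4 + (9/2)·R1: [0, -3/2, 9]
R5 ← R5 − (2)·R1: [0, 1, -6]
R3 ← R3 − (2/3)·R2: [0, 0, 0]
R4 ← R4 + R2: [0, 0, 0]
R5 ← R5 − (2/3)·R2: [0, 0, 0]
2 nonzero rows, so rank(T) = 2.
T has 3 columns; by rank–nullity, nullity = 3 − 2 = 1.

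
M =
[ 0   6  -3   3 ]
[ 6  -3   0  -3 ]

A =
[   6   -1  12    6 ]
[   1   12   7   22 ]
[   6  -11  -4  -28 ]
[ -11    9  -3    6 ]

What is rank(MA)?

2

First compute MA:
[[-45, 132,  45, 234],
 [ 66, -69,  60, -48]]
Now row reduce the product.
R2 ← R2 + (22/15)·R1: [0, 623/5, 126, 1476/5]
2 nonzero rows, so rank(MA) = 2.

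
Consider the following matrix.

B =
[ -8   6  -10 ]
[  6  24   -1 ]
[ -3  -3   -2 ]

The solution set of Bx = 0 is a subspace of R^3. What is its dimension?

0

Row reduce to echelon form.
R2 ← R2 + (3/4)·R1: [0, 57/2, -17/2]
R3 ← R3 − (3/8)·R1: [0, -21/4, 7/4]
R3 ← R3 + (7/38)·R2: [0, 0, 7/38]
3 nonzero rows, so rank(B) = 3.
B has 3 columns; by rank–nullity, nullity = 3 − 3 = 0.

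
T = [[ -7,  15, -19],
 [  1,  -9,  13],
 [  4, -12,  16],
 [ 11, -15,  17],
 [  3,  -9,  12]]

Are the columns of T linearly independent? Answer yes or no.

Row reduce T to echelon form.
R2 ← R2 + (1/7)·R1: [0, -48/7, 72/7]
R3 ← R3 + (4/7)·R1: [0, -24/7, 36/7]
R4 ← R4 + (11/7)·R1: [0, 60/7, -90/7]
R5 ← R5 + (3/7)·R1: [0, -18/7, 27/7]
R3 ← R3 − (1/2)·R2: [0, 0, 0]
R4 ← R4 + (5/4)·R2: [0, 0, 0]
R5 ← R5 − (3/8)·R2: [0, 0, 0]
2 pivots among 3 columns.
Only 2 < 3 pivot columns, so the columns are linearly dependent.

no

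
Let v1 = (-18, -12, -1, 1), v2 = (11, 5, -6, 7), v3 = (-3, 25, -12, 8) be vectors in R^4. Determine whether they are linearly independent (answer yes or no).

Form the matrix with these vectors as rows and row reduce.
R2 ← R2 + (11/18)·R1: [0, -7/3, -119/18, 137/18]
R3 ← R3 − (1/6)·R1: [0, 27, -71/6, 47/6]
R3 ← R3 + (81/7)·R2: [0, 0, -265/3, 2014/21]
3 nonzero rows, so the 3 vectors span a space of dimension 3.
Since 3 = 3, the vectors are linearly independent.

yes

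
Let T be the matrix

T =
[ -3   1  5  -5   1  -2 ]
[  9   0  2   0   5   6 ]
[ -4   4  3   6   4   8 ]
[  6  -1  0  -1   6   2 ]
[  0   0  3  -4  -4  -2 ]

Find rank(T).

5

Row reduce to echelon form.
R2 ← R2 + (3)·R1: [0, 3, 17, -15, 8, 0]
R3 ← R3 − (4/3)·R1: [0, 8/3, -11/3, 38/3, 8/3, 32/3]
R4 ← R4 + (2)·R1: [0, 1, 10, -11, 8, -2]
R3 ← R3 − (8/9)·R2: [0, 0, -169/9, 26, -40/9, 32/3]
R4 ← R4 − (1/3)·R2: [0, 0, 13/3, -6, 16/3, -2]
R4 ← R4 + (3/13)·R3: [0, 0, 0, 0, 56/13, 6/13]
R5 ← R5 + (27/169)·R3: [0, 0, 0, 2/13, -796/169, -50/169]
Swap R4 ↔ R5
Echelon form has 5 nonzero rows, so rank(T) = 5.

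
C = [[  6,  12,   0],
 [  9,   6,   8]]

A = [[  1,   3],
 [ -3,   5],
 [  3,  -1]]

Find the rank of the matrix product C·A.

First compute CA:
[[-30,  78],
 [ 15,  49]]
Now row reduce the product.
R2 ← R2 + (1/2)·R1: [0, 88]
2 nonzero rows, so rank(CA) = 2.

2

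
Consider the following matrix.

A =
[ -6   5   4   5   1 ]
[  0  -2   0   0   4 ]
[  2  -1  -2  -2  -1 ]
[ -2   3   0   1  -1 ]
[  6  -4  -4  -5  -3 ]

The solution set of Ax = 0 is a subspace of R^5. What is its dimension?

Row reduce to echelon form.
R3 ← R3 + (1/3)·R1: [0, 2/3, -2/3, -1/3, -2/3]
R4 ← R4 − (1/3)·R1: [0, 4/3, -4/3, -2/3, -4/3]
R5 ← R5 + R1: [0, 1, 0, 0, -2]
R3 ← R3 + (1/3)·R2: [0, 0, -2/3, -1/3, 2/3]
R4 ← R4 + (2/3)·R2: [0, 0, -4/3, -2/3, 4/3]
R5 ← R5 + (1/2)·R2: [0, 0, 0, 0, 0]
R4 ← R4 − (2)·R3: [0, 0, 0, 0, 0]
3 nonzero rows, so rank(A) = 3.
A has 5 columns; by rank–nullity, nullity = 5 − 3 = 2.

2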